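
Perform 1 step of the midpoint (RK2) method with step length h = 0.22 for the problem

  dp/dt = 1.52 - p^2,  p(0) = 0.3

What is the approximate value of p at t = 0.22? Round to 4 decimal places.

0.5884

Midpoint: k1 = f(t_n, p_n); k2 = f(t_n + h/2, p_n + (h/2)·k1); p_{n+1} = p_n + h·k2.
t=0.000000, p=0.300000:
  k1 = f(0.000000, 0.300000) = 1.430000
  k2 = f(0.110000, 0.457300) = 1.310877
  p ← 0.300000 + 0.22·1.310877 = 0.588393
p(0.22) ≈ 0.5884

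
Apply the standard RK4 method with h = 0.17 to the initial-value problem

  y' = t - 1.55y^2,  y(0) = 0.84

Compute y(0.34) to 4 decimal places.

0.6289

RK4: k1 = f(t_n, y_n); k2 = f(t_n + h/2, y_n + (h/2)·k1); k3 = f(t_n + h/2, y_n + (h/2)·k2); k4 = f(t_n + h, y_n + h·k3); y_{n+1} = y_n + (h/6)·(k1 + 2k2 + 2k3 + k4).
t=0.000000, y=0.840000:
  k1 = f(0.000000, 0.840000) = -1.093680
  k2 = f(0.085000, 0.747037) = -0.780000
  k3 = f(0.085000, 0.773700) = -0.842848
  k4 = f(0.170000, 0.696716) = -0.582390
  y ← 0.840000 + (0.17/6)·(k1 + 2k2 + 2k3 + k4) = 0.700550
t=0.170000, y=0.700550:
  k1 = f(0.170000, 0.700550) = -0.590694
  k2 = f(0.255000, 0.650341) = -0.400562
  k3 = f(0.255000, 0.666502) = -0.433549
  k4 = f(0.340000, 0.626847) = -0.269052
  y ← 0.700550 + (0.17/6)·(k1 + 2k2 + 2k3 + k4) = 0.628924
y(0.34) ≈ 0.6289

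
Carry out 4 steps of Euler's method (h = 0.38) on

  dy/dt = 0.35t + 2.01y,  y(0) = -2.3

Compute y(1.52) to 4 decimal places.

-21.7729

Euler: y_{n+1} = y_n + h·f(t_n, y_n).
t=0.000000, y=-2.300000: f=-4.623000 → y ← -2.300000 + 0.38·(-4.623000) = -4.056740
t=0.380000, y=-4.056740: f=-8.021047 → y ← -4.056740 + 0.38·(-8.021047) = -7.104738
t=0.760000, y=-7.104738: f=-14.014523 → y ← -7.104738 + 0.38·(-14.014523) = -12.430257
t=1.140000, y=-12.430257: f=-24.585816 → y ← -12.430257 + 0.38·(-24.585816) = -21.772867
y(1.52) ≈ -21.7729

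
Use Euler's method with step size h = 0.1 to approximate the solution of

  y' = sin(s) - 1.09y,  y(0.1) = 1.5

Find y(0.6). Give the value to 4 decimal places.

Euler: y_{n+1} = y_n + h·f(s_n, y_n).
s=0.100000, y=1.500000: f=-1.535167 → y ← 1.500000 + 0.1·(-1.535167) = 1.346483
s=0.200000, y=1.346483: f=-1.268998 → y ← 1.346483 + 0.1·(-1.268998) = 1.219584
s=0.300000, y=1.219584: f=-1.033826 → y ← 1.219584 + 0.1·(-1.033826) = 1.116201
s=0.400000, y=1.116201: f=-0.827241 → y ← 1.116201 + 0.1·(-0.827241) = 1.033477
s=0.500000, y=1.033477: f=-0.647064 → y ← 1.033477 + 0.1·(-0.647064) = 0.968770
y(0.6) ≈ 0.9688

0.9688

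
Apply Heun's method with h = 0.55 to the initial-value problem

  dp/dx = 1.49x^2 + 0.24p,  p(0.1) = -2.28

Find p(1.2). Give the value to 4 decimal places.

Heun: k1 = f(x_n, p_n); k2 = f(x_n + h, p_n + h·k1); p_{n+1} = p_n + (h/2)·(k1 + k2).
x=0.100000, p=-2.280000:
  k1 = f(0.100000, -2.280000) = -0.532300
  k2 = f(0.650000, -2.572765) = 0.012061
  p ← -2.280000 + (0.55/2)·(-0.532300 + 0.012061) = -2.423066
x=0.650000, p=-2.423066:
  k1 = f(0.650000, -2.423066) = 0.047989
  k2 = f(1.200000, -2.396672) = 1.570399
  p ← -2.423066 + (0.55/2)·(0.047989 + 1.570399) = -1.978009
p(1.2) ≈ -1.9780

-1.9780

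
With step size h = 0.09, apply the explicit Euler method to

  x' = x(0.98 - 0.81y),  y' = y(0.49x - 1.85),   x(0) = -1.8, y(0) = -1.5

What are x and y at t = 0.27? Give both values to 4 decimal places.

-2.8997, -0.6033

Euler on (x,y): x_{n+1} = x_n + h·x', y_{n+1} = y_n + h·y'.
0.000000: (-1.800000, -1.500000); f=(-3.951000, 4.098000) → (-2.155590, -1.131180)
0.090000: (-2.155590, -1.131180); f=(-4.087550, 3.287480) → (-2.523470, -0.835307)
0.180000: (-2.523470, -0.835307); f=(-4.180376, 2.578175) → (-2.899703, -0.603271)
(x(0.27), y(0.27)) ≈ (-2.8997, -0.6033)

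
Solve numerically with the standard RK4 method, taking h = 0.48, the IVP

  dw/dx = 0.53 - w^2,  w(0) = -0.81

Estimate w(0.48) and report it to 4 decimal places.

-0.9027

RK4: k1 = f(x_n, w_n); k2 = f(x_n + h/2, w_n + (h/2)·k1); k3 = f(x_n + h/2, w_n + (h/2)·k2); k4 = f(x_n + h, w_n + h·k3); w_{n+1} = w_n + (h/6)·(k1 + 2k2 + 2k3 + k4).
x=0.000000, w=-0.810000:
  k1 = f(0.000000, -0.810000) = -0.126100
  k2 = f(0.240000, -0.840264) = -0.176044
  k3 = f(0.240000, -0.852250) = -0.196331
  k4 = f(0.480000, -0.904239) = -0.287648
  w ← -0.810000 + (0.48/6)·(k1 + 2k2 + 2k3 + k4) = -0.902680
w(0.48) ≈ -0.9027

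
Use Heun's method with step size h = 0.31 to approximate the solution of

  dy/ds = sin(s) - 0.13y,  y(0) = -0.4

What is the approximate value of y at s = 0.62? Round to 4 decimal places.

Heun: k1 = f(s_n, y_n); k2 = f(s_n + h, y_n + h·k1); y_{n+1} = y_n + (h/2)·(k1 + k2).
s=0.000000, y=-0.400000:
  k1 = f(0.000000, -0.400000) = 0.052000
  k2 = f(0.310000, -0.383880) = 0.354963
  y ← -0.400000 + (0.31/2)·(0.052000 + 0.354963) = -0.336921
s=0.310000, y=-0.336921:
  k1 = f(0.310000, -0.336921) = 0.348858
  k2 = f(0.620000, -0.228775) = 0.610776
  y ← -0.336921 + (0.31/2)·(0.348858 + 0.610776) = -0.188177
y(0.62) ≈ -0.1882

-0.1882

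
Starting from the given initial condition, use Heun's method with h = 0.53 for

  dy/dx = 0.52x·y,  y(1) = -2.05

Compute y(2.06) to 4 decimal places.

-4.6556

Heun: k1 = f(x_n, y_n); k2 = f(x_n + h, y_n + h·k1); y_{n+1} = y_n + (h/2)·(k1 + k2).
x=1.000000, y=-2.050000:
  k1 = f(1.000000, -2.050000) = -1.066000
  k2 = f(1.530000, -2.614980) = -2.080478
  y ← -2.050000 + (0.53/2)·(-1.066000 + (-2.080478)) = -2.883817
x=1.530000, y=-2.883817:
  k1 = f(1.530000, -2.883817) = -2.294365
  k2 = f(2.060000, -4.099830) = -4.391738
  y ← -2.883817 + (0.53/2)·(-2.294365 + (-4.391738)) = -4.655634
y(2.06) ≈ -4.6556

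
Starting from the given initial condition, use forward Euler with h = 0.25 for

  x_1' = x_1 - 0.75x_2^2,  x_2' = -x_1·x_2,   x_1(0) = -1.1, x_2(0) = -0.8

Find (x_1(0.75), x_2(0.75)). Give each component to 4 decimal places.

-2.9479, -2.1242

Euler on (x_1,x_2): x_1_{n+1} = x_1_n + h·x_1', x_2_{n+1} = x_2_n + h·x_2'.
0.000000: (-1.100000, -0.800000); f=(-1.580000, -0.880000) → (-1.495000, -1.020000)
0.250000: (-1.495000, -1.020000); f=(-2.275300, -1.524900) → (-2.063825, -1.401225)
0.500000: (-2.063825, -1.401225); f=(-3.536399, -2.891883) → (-2.947925, -2.124196)
(x_1(0.75), x_2(0.75)) ≈ (-2.9479, -2.1242)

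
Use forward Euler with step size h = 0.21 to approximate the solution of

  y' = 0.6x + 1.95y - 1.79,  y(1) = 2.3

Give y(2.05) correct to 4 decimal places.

10.4076

Euler: y_{n+1} = y_n + h·f(x_n, y_n).
x=1.000000, y=2.300000: f=3.295000 → y ← 2.300000 + 0.21·3.295000 = 2.991950
x=1.210000, y=2.991950: f=4.770302 → y ← 2.991950 + 0.21·4.770302 = 3.993714
x=1.420000, y=3.993714: f=6.849741 → y ← 3.993714 + 0.21·6.849741 = 5.432159
x=1.630000, y=5.432159: f=9.780710 → y ← 5.432159 + 0.21·9.780710 = 7.486108
x=1.840000, y=7.486108: f=13.911911 → y ← 7.486108 + 0.21·13.911911 = 10.407610
y(2.05) ≈ 10.4076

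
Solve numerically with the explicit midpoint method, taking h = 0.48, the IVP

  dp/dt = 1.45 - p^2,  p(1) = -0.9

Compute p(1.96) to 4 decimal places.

0.2096

Midpoint: k1 = f(t_n, p_n); k2 = f(t_n + h/2, p_n + (h/2)·k1); p_{n+1} = p_n + h·k2.
t=1.000000, p=-0.900000:
  k1 = f(1.000000, -0.900000) = 0.640000
  k2 = f(1.240000, -0.746400) = 0.892887
  p ← -0.900000 + 0.48·0.892887 = -0.471414
t=1.480000, p=-0.471414:
  k1 = f(1.480000, -0.471414) = 1.227769
  k2 = f(1.720000, -0.176750) = 1.418760
  p ← -0.471414 + 0.48·1.418760 = 0.209590
p(1.96) ≈ 0.2096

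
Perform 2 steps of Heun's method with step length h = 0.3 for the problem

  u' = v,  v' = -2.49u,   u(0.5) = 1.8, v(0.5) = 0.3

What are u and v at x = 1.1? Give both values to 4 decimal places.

Heun on (u,v): k1 = f(x_n, state_n); k2 = f(x_n + h, state_n + h·k1); state_{n+1} = state_n + (h/2)·(k1 + k2).
0.500000: (1.800000, 0.300000)
  k1 = (0.300000, -4.482000)
  predictor → (1.890000, -1.044600)
  k2 = (-1.044600, -4.706100)
  → (1.688310, -1.078215)
0.800000: (1.688310, -1.078215)
  k1 = (-1.078215, -4.203892)
  predictor → (1.364845, -2.339383)
  k2 = (-2.339383, -3.398465)
  → (1.175670, -2.218569)
(u(1.1), v(1.1)) ≈ (1.1757, -2.2186)

1.1757, -2.2186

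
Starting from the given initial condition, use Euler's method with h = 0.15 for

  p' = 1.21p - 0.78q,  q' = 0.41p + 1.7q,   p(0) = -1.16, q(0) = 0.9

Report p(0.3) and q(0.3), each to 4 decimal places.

Euler on (p,q): p_{n+1} = p_n + h·p', q_{n+1} = q_n + h·q'.
0.000000: (-1.160000, 0.900000); f=(-2.105600, 1.054400) → (-1.475840, 1.058160)
0.150000: (-1.475840, 1.058160); f=(-2.611131, 1.193778) → (-1.867510, 1.237227)
(p(0.3), q(0.3)) ≈ (-1.8675, 1.2372)

-1.8675, 1.2372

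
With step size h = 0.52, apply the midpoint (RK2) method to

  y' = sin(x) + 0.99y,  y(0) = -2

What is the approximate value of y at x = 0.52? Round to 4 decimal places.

-3.1609

Midpoint: k1 = f(x_n, y_n); k2 = f(x_n + h/2, y_n + (h/2)·k1); y_{n+1} = y_n + h·k2.
x=0.000000, y=-2.000000:
  k1 = f(0.000000, -2.000000) = -1.980000
  k2 = f(0.260000, -2.514800) = -2.232571
  y ← -2.000000 + 0.52·(-2.232571) = -3.160937
y(0.52) ≈ -3.1609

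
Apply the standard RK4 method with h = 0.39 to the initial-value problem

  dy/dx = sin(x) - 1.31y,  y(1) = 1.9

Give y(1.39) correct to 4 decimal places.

RK4: k1 = f(x_n, y_n); k2 = f(x_n + h/2, y_n + (h/2)·k1); k3 = f(x_n + h/2, y_n + (h/2)·k2); k4 = f(x_n + h, y_n + h·k3); y_{n+1} = y_n + (h/6)·(k1 + 2k2 + 2k3 + k4).
x=1.000000, y=1.900000:
  k1 = f(1.000000, 1.900000) = -1.647529
  k2 = f(1.195000, 1.578732) = -1.137923
  k3 = f(1.195000, 1.678105) = -1.268102
  k4 = f(1.390000, 1.405440) = -0.857426
  y ← 1.900000 + (0.39/6)·(k1 + 2k2 + 2k3 + k4) = 1.424395
y(1.39) ≈ 1.4244

1.4244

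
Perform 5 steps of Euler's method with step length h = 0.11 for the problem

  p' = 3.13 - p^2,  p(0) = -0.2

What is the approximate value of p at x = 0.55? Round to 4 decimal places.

Euler: p_{n+1} = p_n + h·f(x_n, p_n).
x=0.000000, p=-0.200000: f=3.090000 → p ← -0.200000 + 0.11·3.090000 = 0.139900
x=0.110000, p=0.139900: f=3.110428 → p ← 0.139900 + 0.11·3.110428 = 0.482047
x=0.220000, p=0.482047: f=2.897631 → p ← 0.482047 + 0.11·2.897631 = 0.800786
x=0.330000, p=0.800786: f=2.488741 → p ← 0.800786 + 0.11·2.488741 = 1.074548
x=0.440000, p=1.074548: f=1.975347 → p ← 1.074548 + 0.11·1.975347 = 1.291836
p(0.55) ≈ 1.2918

1.2918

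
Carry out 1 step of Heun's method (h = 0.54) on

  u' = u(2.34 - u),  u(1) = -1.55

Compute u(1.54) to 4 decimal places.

Heun: k1 = f(x_n, u_n); k2 = f(x_n + h, u_n + h·k1); u_{n+1} = u_n + (h/2)·(k1 + k2).
x=1.000000, u=-1.550000:
  k1 = f(1.000000, -1.550000) = -6.029500
  k2 = f(1.540000, -4.805930) = -34.342839
  u ← -1.550000 + (0.54/2)·(-6.029500 + (-34.342839)) = -12.450532
u(1.54) ≈ -12.4505

-12.4505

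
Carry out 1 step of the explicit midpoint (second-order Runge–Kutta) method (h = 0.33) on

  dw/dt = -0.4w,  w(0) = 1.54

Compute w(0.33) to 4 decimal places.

Midpoint: k1 = f(t_n, w_n); k2 = f(t_n + h/2, w_n + (h/2)·k1); w_{n+1} = w_n + h·k2.
t=0.000000, w=1.540000:
  k1 = f(0.000000, 1.540000) = -0.616000
  k2 = f(0.165000, 1.438360) = -0.575344
  w ← 1.540000 + 0.33·(-0.575344) = 1.350136
w(0.33) ≈ 1.3501

1.3501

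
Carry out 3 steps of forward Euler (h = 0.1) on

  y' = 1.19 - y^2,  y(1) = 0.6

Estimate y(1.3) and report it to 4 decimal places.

0.8173

Euler: y_{n+1} = y_n + h·f(t_n, y_n).
t=1.000000, y=0.600000: f=0.830000 → y ← 0.600000 + 0.1·0.830000 = 0.683000
t=1.100000, y=0.683000: f=0.723511 → y ← 0.683000 + 0.1·0.723511 = 0.755351
t=1.200000, y=0.755351: f=0.619445 → y ← 0.755351 + 0.1·0.619445 = 0.817296
y(1.3) ≈ 0.8173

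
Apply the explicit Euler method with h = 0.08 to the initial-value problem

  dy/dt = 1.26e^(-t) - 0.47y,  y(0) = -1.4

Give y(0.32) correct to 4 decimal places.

Euler: y_{n+1} = y_n + h·f(t_n, y_n).
t=0.000000, y=-1.400000: f=1.918000 → y ← -1.400000 + 0.08·1.918000 = -1.246560
t=0.080000, y=-1.246560: f=1.749010 → y ← -1.246560 + 0.08·1.749010 = -1.106639
t=0.160000, y=-1.106639: f=1.593822 → y ← -1.106639 + 0.08·1.593822 = -0.979133
t=0.240000, y=-0.979133: f=1.451344 → y ← -0.979133 + 0.08·1.451344 = -0.863026
y(0.32) ≈ -0.8630

-0.8630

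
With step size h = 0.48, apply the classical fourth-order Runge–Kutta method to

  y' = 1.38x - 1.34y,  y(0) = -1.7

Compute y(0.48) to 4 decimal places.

-0.7646

RK4: k1 = f(x_n, y_n); k2 = f(x_n + h/2, y_n + (h/2)·k1); k3 = f(x_n + h/2, y_n + (h/2)·k2); k4 = f(x_n + h, y_n + h·k3); y_{n+1} = y_n + (h/6)·(k1 + 2k2 + 2k3 + k4).
x=0.000000, y=-1.700000:
  k1 = f(0.000000, -1.700000) = 2.278000
  k2 = f(0.240000, -1.153280) = 1.876595
  k3 = f(0.240000, -1.249617) = 2.005687
  k4 = f(0.480000, -0.737270) = 1.650342
  y ← -1.700000 + (0.48/6)·(k1 + 2k2 + 2k3 + k4) = -0.764567
y(0.48) ≈ -0.7646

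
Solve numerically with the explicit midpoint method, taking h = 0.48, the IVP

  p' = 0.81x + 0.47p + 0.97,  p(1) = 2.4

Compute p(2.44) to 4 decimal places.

9.3589

Midpoint: k1 = f(x_n, p_n); k2 = f(x_n + h/2, p_n + (h/2)·k1); p_{n+1} = p_n + h·k2.
x=1.000000, p=2.400000:
  k1 = f(1.000000, 2.400000) = 2.908000
  k2 = f(1.240000, 3.097920) = 3.430422
  p ← 2.400000 + 0.48·3.430422 = 4.046603
x=1.480000, p=4.046603:
  k1 = f(1.480000, 4.046603) = 4.070703
  k2 = f(1.720000, 5.023572) = 4.724279
  p ← 4.046603 + 0.48·4.724279 = 6.314256
x=1.960000, p=6.314256:
  k1 = f(1.960000, 6.314256) = 5.525301
  k2 = f(2.200000, 7.640329) = 6.342954
  p ← 6.314256 + 0.48·6.342954 = 9.358875
p(2.44) ≈ 9.3589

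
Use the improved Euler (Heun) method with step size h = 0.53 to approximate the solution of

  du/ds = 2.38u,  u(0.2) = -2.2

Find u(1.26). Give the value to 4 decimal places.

Heun: k1 = f(s_n, u_n); k2 = f(s_n + h, u_n + h·k1); u_{n+1} = u_n + (h/2)·(k1 + k2).
s=0.200000, u=-2.200000:
  k1 = f(0.200000, -2.200000) = -5.236000
  k2 = f(0.730000, -4.975080) = -11.840690
  u ← -2.200000 + (0.53/2)·(-5.236000 + (-11.840690)) = -6.725323
s=0.730000, u=-6.725323:
  k1 = f(0.730000, -6.725323) = -16.006269
  k2 = f(1.260000, -15.208645) = -36.196576
  u ← -6.725323 + (0.53/2)·(-16.006269 + (-36.196576)) = -20.559077
u(1.26) ≈ -20.5591

-20.5591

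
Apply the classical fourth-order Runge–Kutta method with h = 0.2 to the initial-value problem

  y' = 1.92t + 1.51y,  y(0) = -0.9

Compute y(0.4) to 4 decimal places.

RK4: k1 = f(t_n, y_n); k2 = f(t_n + h/2, y_n + (h/2)·k1); k3 = f(t_n + h/2, y_n + (h/2)·k2); k4 = f(t_n + h, y_n + h·k3); y_{n+1} = y_n + (h/6)·(k1 + 2k2 + 2k3 + k4).
t=0.000000, y=-0.900000:
  k1 = f(0.000000, -0.900000) = -1.359000
  k2 = f(0.100000, -1.035900) = -1.372209
  k3 = f(0.100000, -1.037221) = -1.374204
  k4 = f(0.200000, -1.174841) = -1.390009
  y ← -0.900000 + (0.2/6)·(k1 + 2k2 + 2k3 + k4) = -1.174728
t=0.200000, y=-1.174728:
  k1 = f(0.200000, -1.174728) = -1.389839
  k2 = f(0.300000, -1.313712) = -1.407705
  k3 = f(0.300000, -1.315498) = -1.410402
  k4 = f(0.400000, -1.456808) = -1.431781
  y ← -1.174728 + (0.2/6)·(k1 + 2k2 + 2k3 + k4) = -1.456656
y(0.4) ≈ -1.4567

-1.4567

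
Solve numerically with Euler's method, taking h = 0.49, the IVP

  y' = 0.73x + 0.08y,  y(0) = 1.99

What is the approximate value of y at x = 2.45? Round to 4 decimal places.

Euler: y_{n+1} = y_n + h·f(x_n, y_n).
x=0.000000, y=1.990000: f=0.159200 → y ← 1.990000 + 0.49·0.159200 = 2.068008
x=0.490000, y=2.068008: f=0.523141 → y ← 2.068008 + 0.49·0.523141 = 2.324347
x=0.980000, y=2.324347: f=0.901348 → y ← 2.324347 + 0.49·0.901348 = 2.766007
x=1.470000, y=2.766007: f=1.294381 → y ← 2.766007 + 0.49·1.294381 = 3.400254
x=1.960000, y=3.400254: f=1.702820 → y ← 3.400254 + 0.49·1.702820 = 4.234636
y(2.45) ≈ 4.2346

4.2346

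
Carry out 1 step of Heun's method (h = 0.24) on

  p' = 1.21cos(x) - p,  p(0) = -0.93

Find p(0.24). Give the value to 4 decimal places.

Heun: k1 = f(x_n, p_n); k2 = f(x_n + h, p_n + h·k1); p_{n+1} = p_n + (h/2)·(k1 + k2).
x=0.000000, p=-0.930000:
  k1 = f(0.000000, -0.930000) = 2.140000
  k2 = f(0.240000, -0.416400) = 1.591719
  p ← -0.930000 + (0.24/2)·(2.140000 + 1.591719) = -0.482194
p(0.24) ≈ -0.4822

-0.4822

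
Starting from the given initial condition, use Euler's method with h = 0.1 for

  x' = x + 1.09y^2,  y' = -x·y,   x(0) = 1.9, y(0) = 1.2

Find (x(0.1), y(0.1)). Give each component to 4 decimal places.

2.2470, 0.9720

Euler on (x,y): x_{n+1} = x_n + h·x', y_{n+1} = y_n + h·y'.
0.000000: (1.900000, 1.200000); f=(3.469600, -2.280000) → (2.246960, 0.972000)
(x(0.1), y(0.1)) ≈ (2.2470, 0.9720)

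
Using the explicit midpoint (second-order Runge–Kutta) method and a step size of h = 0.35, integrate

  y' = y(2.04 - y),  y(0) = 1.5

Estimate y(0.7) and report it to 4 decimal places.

Midpoint: k1 = f(x_n, y_n); k2 = f(x_n + h/2, y_n + (h/2)·k1); y_{n+1} = y_n + h·k2.
x=0.000000, y=1.500000:
  k1 = f(0.000000, 1.500000) = 0.810000
  k2 = f(0.175000, 1.641750) = 0.653827
  y ← 1.500000 + 0.35·0.653827 = 1.728839
x=0.350000, y=1.728839:
  k1 = f(0.350000, 1.728839) = 0.537947
  k2 = f(0.525000, 1.822980) = 0.395623
  y ← 1.728839 + 0.35·0.395623 = 1.867307
y(0.7) ≈ 1.8673

1.8673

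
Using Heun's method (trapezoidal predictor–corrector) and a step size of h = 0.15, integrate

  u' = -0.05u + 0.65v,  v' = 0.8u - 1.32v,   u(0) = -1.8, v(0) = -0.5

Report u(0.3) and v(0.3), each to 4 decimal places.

-1.8910, -0.7009

Heun on (u,v): k1 = f(x_n, state_n); k2 = f(x_n + h, state_n + h·k1); state_{n+1} = state_n + (h/2)·(k1 + k2).
0.000000: (-1.800000, -0.500000)
  k1 = (-0.235000, -0.780000)
  predictor → (-1.835250, -0.617000)
  k2 = (-0.309287, -0.653760)
  → (-1.840822, -0.607532)
0.150000: (-1.840822, -0.607532)
  k1 = (-0.302855, -0.670715)
  predictor → (-1.886250, -0.708139)
  k2 = (-0.365978, -0.574256)
  → (-1.890984, -0.700905)
(u(0.3), v(0.3)) ≈ (-1.8910, -0.7009)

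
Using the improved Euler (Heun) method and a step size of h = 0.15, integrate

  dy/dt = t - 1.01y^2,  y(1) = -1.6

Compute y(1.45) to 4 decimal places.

Heun: k1 = f(t_n, y_n); k2 = f(t_n + h, y_n + h·k1); y_{n+1} = y_n + (h/2)·(k1 + k2).
t=1.000000, y=-1.600000:
  k1 = f(1.000000, -1.600000) = -1.585600
  k2 = f(1.150000, -1.837840) = -2.261432
  y ← -1.600000 + (0.15/2)·(-1.585600 + (-2.261432)) = -1.888527
t=1.150000, y=-1.888527:
  k1 = f(1.150000, -1.888527) = -2.452201
  k2 = f(1.300000, -2.256358) = -3.842061
  y ← -1.888527 + (0.15/2)·(-2.452201 + (-3.842061)) = -2.360597
t=1.300000, y=-2.360597:
  k1 = f(1.300000, -2.360597) = -4.328143
  k2 = f(1.450000, -3.009819) = -7.699598
  y ← -2.360597 + (0.15/2)·(-4.328143 + (-7.699598)) = -3.262678
y(1.45) ≈ -3.2627

-3.2627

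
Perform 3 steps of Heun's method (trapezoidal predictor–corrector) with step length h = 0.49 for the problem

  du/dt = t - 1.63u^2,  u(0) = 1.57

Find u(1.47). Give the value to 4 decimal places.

0.8641

Heun: k1 = f(t_n, u_n); k2 = f(t_n + h, u_n + h·k1); u_{n+1} = u_n + (h/2)·(k1 + k2).
t=0.000000, u=1.570000:
  k1 = f(0.000000, 1.570000) = -4.017787
  k2 = f(0.490000, -0.398716) = 0.230872
  u ← 1.570000 + (0.49/2)·(-4.017787 + 0.230872) = 0.642206
t=0.490000, u=0.642206:
  k1 = f(0.490000, 0.642206) = -0.182258
  k2 = f(0.980000, 0.552899) = 0.481713
  u ← 0.642206 + (0.49/2)·(-0.182258 + 0.481713) = 0.715572
t=0.980000, u=0.715572:
  k1 = f(0.980000, 0.715572) = 0.145369
  k2 = f(1.470000, 0.786803) = 0.460934
  u ← 0.715572 + (0.49/2)·(0.145369 + 0.460934) = 0.864116
u(1.47) ≈ 0.8641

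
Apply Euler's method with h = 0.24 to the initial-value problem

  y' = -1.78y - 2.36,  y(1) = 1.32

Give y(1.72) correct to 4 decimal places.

Euler: y_{n+1} = y_n + h·f(t_n, y_n).
t=1.000000, y=1.320000: f=-4.709600 → y ← 1.320000 + 0.24·(-4.709600) = 0.189696
t=1.240000, y=0.189696: f=-2.697659 → y ← 0.189696 + 0.24·(-2.697659) = -0.457742
t=1.480000, y=-0.457742: f=-1.545219 → y ← -0.457742 + 0.24·(-1.545219) = -0.828595
y(1.72) ≈ -0.8286

-0.8286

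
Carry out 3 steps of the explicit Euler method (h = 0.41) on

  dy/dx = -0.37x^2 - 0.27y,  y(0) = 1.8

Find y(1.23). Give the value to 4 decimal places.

Euler: y_{n+1} = y_n + h·f(x_n, y_n).
x=0.000000, y=1.800000: f=-0.486000 → y ← 1.800000 + 0.41·(-0.486000) = 1.600740
x=0.410000, y=1.600740: f=-0.494397 → y ← 1.600740 + 0.41·(-0.494397) = 1.398037
x=0.820000, y=1.398037: f=-0.626258 → y ← 1.398037 + 0.41·(-0.626258) = 1.141272
y(1.23) ≈ 1.1413

1.1413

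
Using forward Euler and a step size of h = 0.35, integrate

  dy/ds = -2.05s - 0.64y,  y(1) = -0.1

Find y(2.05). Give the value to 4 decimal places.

Euler: y_{n+1} = y_n + h·f(s_n, y_n).
s=1.000000, y=-0.100000: f=-1.986000 → y ← -0.100000 + 0.35·(-1.986000) = -0.795100
s=1.350000, y=-0.795100: f=-2.258636 → y ← -0.795100 + 0.35·(-2.258636) = -1.585623
s=1.700000, y=-1.585623: f=-2.470202 → y ← -1.585623 + 0.35·(-2.470202) = -2.450193
y(2.05) ≈ -2.4502

-2.4502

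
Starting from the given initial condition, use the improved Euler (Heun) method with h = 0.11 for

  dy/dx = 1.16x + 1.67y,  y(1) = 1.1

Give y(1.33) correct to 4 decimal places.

Heun: k1 = f(x_n, y_n); k2 = f(x_n + h, y_n + h·k1); y_{n+1} = y_n + (h/2)·(k1 + k2).
x=1.000000, y=1.100000:
  k1 = f(1.000000, 1.100000) = 2.997000
  k2 = f(1.110000, 1.429670) = 3.675149
  y ← 1.100000 + (0.11/2)·(2.997000 + 3.675149) = 1.466968
x=1.110000, y=1.466968:
  k1 = f(1.110000, 1.466968) = 3.737437
  k2 = f(1.220000, 1.878086) = 4.551604
  y ← 1.466968 + (0.11/2)·(3.737437 + 4.551604) = 1.922865
x=1.220000, y=1.922865:
  k1 = f(1.220000, 1.922865) = 4.626385
  k2 = f(1.330000, 2.431768) = 5.603852
  y ← 1.922865 + (0.11/2)·(4.626385 + 5.603852) = 2.485529
y(1.33) ≈ 2.4855

2.4855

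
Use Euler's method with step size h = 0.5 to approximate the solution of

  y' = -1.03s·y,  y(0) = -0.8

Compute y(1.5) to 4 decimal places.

-0.2881

Euler: y_{n+1} = y_n + h·f(s_n, y_n).
s=0.000000, y=-0.800000: f=0.000000 → y ← -0.800000 + 0.5·0.000000 = -0.800000
s=0.500000, y=-0.800000: f=0.412000 → y ← -0.800000 + 0.5·0.412000 = -0.594000
s=1.000000, y=-0.594000: f=0.611820 → y ← -0.594000 + 0.5·0.611820 = -0.288090
y(1.5) ≈ -0.2881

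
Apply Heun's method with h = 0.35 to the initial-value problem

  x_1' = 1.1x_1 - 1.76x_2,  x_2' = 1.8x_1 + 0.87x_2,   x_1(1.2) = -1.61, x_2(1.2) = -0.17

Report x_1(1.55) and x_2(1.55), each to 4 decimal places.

-1.8959, -1.5606

Heun on (x_1,x_2): k1 = f(x_n, state_n); k2 = f(x_n + h, state_n + h·k1); state_{n+1} = state_n + (h/2)·(k1 + k2).
1.200000: (-1.610000, -0.170000)
  k1 = (-1.471800, -3.045900)
  predictor → (-2.125130, -1.236065)
  k2 = (-0.162169, -4.900611)
  → (-1.895945, -1.560639)
(x_1(1.55), x_2(1.55)) ≈ (-1.8959, -1.5606)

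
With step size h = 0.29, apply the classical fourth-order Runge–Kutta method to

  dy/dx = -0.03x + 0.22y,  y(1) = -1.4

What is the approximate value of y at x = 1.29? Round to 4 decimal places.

-1.5025

RK4: k1 = f(x_n, y_n); k2 = f(x_n + h/2, y_n + (h/2)·k1); k3 = f(x_n + h/2, y_n + (h/2)·k2); k4 = f(x_n + h, y_n + h·k3); y_{n+1} = y_n + (h/6)·(k1 + 2k2 + 2k3 + k4).
x=1.000000, y=-1.400000:
  k1 = f(1.000000, -1.400000) = -0.338000
  k2 = f(1.145000, -1.449010) = -0.353132
  k3 = f(1.145000, -1.451204) = -0.353615
  k4 = f(1.290000, -1.502548) = -0.369261
  y ← -1.400000 + (0.29/6)·(k1 + 2k2 + 2k3 + k4) = -1.502503
y(1.29) ≈ -1.5025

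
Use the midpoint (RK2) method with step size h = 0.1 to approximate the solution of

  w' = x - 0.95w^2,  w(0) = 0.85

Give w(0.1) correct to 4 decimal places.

Midpoint: k1 = f(x_n, w_n); k2 = f(x_n + h/2, w_n + (h/2)·k1); w_{n+1} = w_n + h·k2.
x=0.000000, w=0.850000:
  k1 = f(0.000000, 0.850000) = -0.686375
  k2 = f(0.050000, 0.815681) = -0.582069
  w ← 0.850000 + 0.1·(-0.582069) = 0.791793
w(0.1) ≈ 0.7918

0.7918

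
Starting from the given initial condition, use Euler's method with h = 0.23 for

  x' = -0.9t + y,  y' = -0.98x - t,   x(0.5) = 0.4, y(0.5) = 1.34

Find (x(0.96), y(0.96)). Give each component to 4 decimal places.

Euler on (x,y): x_{n+1} = x_n + h·x', y_{n+1} = y_n + h·y'.
0.500000: (0.400000, 1.340000); f=(0.890000, -0.892000) → (0.604700, 1.134840)
0.730000: (0.604700, 1.134840); f=(0.477840, -1.322606) → (0.714603, 0.830641)
(x(0.96), y(0.96)) ≈ (0.7146, 0.8306)

0.7146, 0.8306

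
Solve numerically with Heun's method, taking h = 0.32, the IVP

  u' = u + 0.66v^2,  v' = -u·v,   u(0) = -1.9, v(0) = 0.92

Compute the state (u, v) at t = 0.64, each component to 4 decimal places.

-1.7063, 3.5075

Heun on (u,v): k1 = f(t_n, state_n); k2 = f(t_n + h, state_n + h·k1); state_{n+1} = state_n + (h/2)·(k1 + k2).
0.000000: (-1.900000, 0.920000)
  k1 = (-1.341376, 1.748000)
  predictor → (-2.329240, 1.479360)
  k2 = (-0.884826, 3.445785)
  → (-2.256192, 1.751006)
0.320000: (-2.256192, 1.751006)
  k1 = (-0.232619, 3.950605)
  predictor → (-2.330630, 3.015199)
  k2 = (3.669711, 7.027315)
  → (-1.706258, 3.507473)
(u(0.64), v(0.64)) ≈ (-1.7063, 3.5075)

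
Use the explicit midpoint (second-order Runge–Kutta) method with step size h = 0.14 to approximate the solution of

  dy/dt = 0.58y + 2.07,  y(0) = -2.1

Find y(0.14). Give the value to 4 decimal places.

-1.9759

Midpoint: k1 = f(t_n, y_n); k2 = f(t_n + h/2, y_n + (h/2)·k1); y_{n+1} = y_n + h·k2.
t=0.000000, y=-2.100000:
  k1 = f(0.000000, -2.100000) = 0.852000
  k2 = f(0.070000, -2.040360) = 0.886591
  y ← -2.100000 + 0.14·0.886591 = -1.975877
y(0.14) ≈ -1.9759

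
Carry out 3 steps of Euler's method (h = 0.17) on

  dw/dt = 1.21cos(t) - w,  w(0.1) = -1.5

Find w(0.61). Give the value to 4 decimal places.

-0.3660

Euler: w_{n+1} = w_n + h·f(t_n, w_n).
t=0.100000, w=-1.500000: f=2.703955 → w ← -1.500000 + 0.17·2.703955 = -1.040328
t=0.270000, w=-1.040328: f=2.206490 → w ← -1.040328 + 0.17·2.206490 = -0.665224
t=0.440000, w=-0.665224: f=1.759974 → w ← -0.665224 + 0.17·1.759974 = -0.366029
w(0.61) ≈ -0.3660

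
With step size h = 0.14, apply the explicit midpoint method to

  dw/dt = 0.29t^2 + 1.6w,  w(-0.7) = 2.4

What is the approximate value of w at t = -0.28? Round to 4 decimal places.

Midpoint: k1 = f(t_n, w_n); k2 = f(t_n + h/2, w_n + (h/2)·k1); w_{n+1} = w_n + h·k2.
t=-0.700000, w=2.400000:
  k1 = f(-0.700000, 2.400000) = 3.982100
  k2 = f(-0.630000, 2.678747) = 4.401096
  w ← 2.400000 + 0.14·4.401096 = 3.016153
t=-0.560000, w=3.016153:
  k1 = f(-0.560000, 3.016153) = 4.916790
  k2 = f(-0.490000, 3.360329) = 5.446155
  w ← 3.016153 + 0.14·5.446155 = 3.778615
t=-0.420000, w=3.778615:
  k1 = f(-0.420000, 3.778615) = 6.096940
  k2 = f(-0.350000, 4.205401) = 6.764167
  w ← 3.778615 + 0.14·6.764167 = 4.725598
w(-0.28) ≈ 4.7256

4.7256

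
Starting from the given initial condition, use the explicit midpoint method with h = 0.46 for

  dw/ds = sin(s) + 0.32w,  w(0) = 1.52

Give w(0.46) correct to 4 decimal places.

Midpoint: k1 = f(s_n, w_n); k2 = f(s_n + h/2, w_n + (h/2)·k1); w_{n+1} = w_n + h·k2.
s=0.000000, w=1.520000:
  k1 = f(0.000000, 1.520000) = 0.486400
  k2 = f(0.230000, 1.631872) = 0.750177
  w ← 1.520000 + 0.46·0.750177 = 1.865081
w(0.46) ≈ 1.8651

1.8651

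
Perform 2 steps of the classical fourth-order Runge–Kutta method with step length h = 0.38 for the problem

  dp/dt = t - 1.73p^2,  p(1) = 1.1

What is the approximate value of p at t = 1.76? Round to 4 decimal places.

0.9554

RK4: k1 = f(t_n, p_n); k2 = f(t_n + h/2, p_n + (h/2)·k1); k3 = f(t_n + h/2, p_n + (h/2)·k2); k4 = f(t_n + h, p_n + h·k3); p_{n+1} = p_n + (h/6)·(k1 + 2k2 + 2k3 + k4).
t=1.000000, p=1.100000:
  k1 = f(1.000000, 1.100000) = -1.093300
  k2 = f(1.190000, 0.892273) = -0.187341
  k3 = f(1.190000, 1.064405) = -0.770018
  k4 = f(1.380000, 0.807393) = 0.252241
  p ← 1.100000 + (0.38/6)·(k1 + 2k2 + 2k3 + k4) = 0.925467
t=1.380000, p=0.925467:
  k1 = f(1.380000, 0.925467) = -0.101728
  k2 = f(1.570000, 0.906139) = 0.149517
  k3 = f(1.570000, 0.953876) = -0.004091
  k4 = f(1.760000, 0.923913) = 0.283246
  p ← 0.925467 + (0.38/6)·(k1 + 2k2 + 2k3 + k4) = 0.955384
p(1.76) ≈ 0.9554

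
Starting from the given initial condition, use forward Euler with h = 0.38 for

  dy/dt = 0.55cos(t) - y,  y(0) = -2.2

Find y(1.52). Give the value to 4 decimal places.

-0.0195

Euler: y_{n+1} = y_n + h·f(t_n, y_n).
t=0.000000, y=-2.200000: f=2.750000 → y ← -2.200000 + 0.38·2.750000 = -1.155000
t=0.380000, y=-1.155000: f=1.665766 → y ← -1.155000 + 0.38·1.665766 = -0.522009
t=0.760000, y=-0.522009: f=0.920669 → y ← -0.522009 + 0.38·0.920669 = -0.172155
t=1.140000, y=-0.172155: f=0.401832 → y ← -0.172155 + 0.38·0.401832 = -0.019459
y(1.52) ≈ -0.0195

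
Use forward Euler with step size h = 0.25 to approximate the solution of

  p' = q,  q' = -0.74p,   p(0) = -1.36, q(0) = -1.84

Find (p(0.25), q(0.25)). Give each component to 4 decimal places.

Euler on (p,q): p_{n+1} = p_n + h·p', q_{n+1} = q_n + h·q'.
0.000000: (-1.360000, -1.840000); f=(-1.840000, 1.006400) → (-1.820000, -1.588400)
(p(0.25), q(0.25)) ≈ (-1.8200, -1.5884)

-1.8200, -1.5884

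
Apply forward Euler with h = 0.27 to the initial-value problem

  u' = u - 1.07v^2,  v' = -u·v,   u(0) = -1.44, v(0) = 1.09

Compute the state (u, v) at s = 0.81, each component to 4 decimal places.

Euler on (u,v): u_{n+1} = u_n + h·u', v_{n+1} = v_n + h·v'.
0.000000: (-1.440000, 1.090000); f=(-2.711267, 1.569600) → (-2.172042, 1.513792)
0.270000: (-2.172042, 1.513792); f=(-4.624018, 3.288020) → (-3.420527, 2.401557)
0.540000: (-3.420527, 2.401557); f=(-9.591728, 8.214592) → (-6.010294, 4.619497)
(u(0.81), v(0.81)) ≈ (-6.0103, 4.6195)

-6.0103, 4.6195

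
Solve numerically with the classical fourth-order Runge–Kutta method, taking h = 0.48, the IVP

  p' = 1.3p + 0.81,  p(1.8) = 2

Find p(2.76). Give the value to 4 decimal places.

RK4: k1 = f(s_n, p_n); k2 = f(s_n + h/2, p_n + (h/2)·k1); k3 = f(s_n + h/2, p_n + (h/2)·k2); k4 = f(s_n + h, p_n + h·k3); p_{n+1} = p_n + (h/6)·(k1 + 2k2 + 2k3 + k4).
s=1.800000, p=2.000000:
  k1 = f(1.800000, 2.000000) = 3.410000
  k2 = f(2.040000, 2.818400) = 4.473920
  k3 = f(2.040000, 3.073741) = 4.805863
  k4 = f(2.280000, 4.306814) = 6.408859
  p ← 2.000000 + (0.48/6)·(k1 + 2k2 + 2k3 + k4) = 4.270274
s=2.280000, p=4.270274:
  k1 = f(2.280000, 4.270274) = 6.361356
  k2 = f(2.520000, 5.796999) = 8.346099
  k3 = f(2.520000, 6.273338) = 8.965339
  k4 = f(2.760000, 8.573637) = 11.955728
  p ← 4.270274 + (0.48/6)·(k1 + 2k2 + 2k3 + k4) = 8.505471
p(2.76) ≈ 8.5055

8.5055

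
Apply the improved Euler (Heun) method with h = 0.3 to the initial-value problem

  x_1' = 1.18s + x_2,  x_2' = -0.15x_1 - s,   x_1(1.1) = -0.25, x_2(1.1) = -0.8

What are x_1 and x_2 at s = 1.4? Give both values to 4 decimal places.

-0.0953, -1.1671

Heun on (x_1,x_2): k1 = f(s_n, state_n); k2 = f(s_n + h, state_n + h·k1); state_{n+1} = state_n + (h/2)·(k1 + k2).
1.100000: (-0.250000, -0.800000)
  k1 = (0.498000, -1.062500)
  predictor → (-0.100600, -1.118750)
  k2 = (0.533250, -1.384910)
  → (-0.095312, -1.167112)
(x_1(1.4), x_2(1.4)) ≈ (-0.0953, -1.1671)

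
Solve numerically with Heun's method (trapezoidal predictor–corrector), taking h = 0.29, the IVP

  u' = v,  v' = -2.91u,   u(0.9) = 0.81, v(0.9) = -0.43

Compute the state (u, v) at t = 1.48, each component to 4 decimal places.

Heun on (u,v): k1 = f(t_n, state_n); k2 = f(t_n + h, state_n + h·k1); state_{n+1} = state_n + (h/2)·(k1 + k2).
0.900000: (0.810000, -0.430000)
  k1 = (-0.430000, -2.357100)
  predictor → (0.685300, -1.113559)
  k2 = (-1.113559, -1.994223)
  → (0.586184, -1.060942)
1.190000: (0.586184, -1.060942)
  k1 = (-1.060942, -1.705795)
  predictor → (0.278511, -1.555622)
  k2 = (-1.555622, -0.810466)
  → (0.206782, -1.425800)
(u(1.48), v(1.48)) ≈ (0.2068, -1.4258)

0.2068, -1.4258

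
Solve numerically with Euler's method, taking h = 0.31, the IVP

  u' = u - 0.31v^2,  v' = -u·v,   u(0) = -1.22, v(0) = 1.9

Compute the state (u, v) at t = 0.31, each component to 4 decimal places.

Euler on (u,v): u_{n+1} = u_n + h·u', v_{n+1} = v_n + h·v'.
0.000000: (-1.220000, 1.900000); f=(-2.339100, 2.318000) → (-1.945121, 2.618580)
(u(0.31), v(0.31)) ≈ (-1.9451, 2.6186)

-1.9451, 2.6186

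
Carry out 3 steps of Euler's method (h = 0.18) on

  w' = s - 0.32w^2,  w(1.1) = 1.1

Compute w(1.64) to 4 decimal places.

Euler: w_{n+1} = w_n + h·f(s_n, w_n).
s=1.100000, w=1.100000: f=0.712800 → w ← 1.100000 + 0.18·0.712800 = 1.228304
s=1.280000, w=1.228304: f=0.797206 → w ← 1.228304 + 0.18·0.797206 = 1.371801
s=1.460000, w=1.371801: f=0.857812 → w ← 1.371801 + 0.18·0.857812 = 1.526207
w(1.64) ≈ 1.5262

1.5262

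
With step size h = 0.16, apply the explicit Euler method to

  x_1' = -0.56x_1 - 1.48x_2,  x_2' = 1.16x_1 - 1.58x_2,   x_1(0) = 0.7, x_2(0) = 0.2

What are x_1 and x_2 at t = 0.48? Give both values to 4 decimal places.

Euler on (x_1,x_2): x_1_{n+1} = x_1_n + h·x_1', x_2_{n+1} = x_2_n + h·x_2'.
0.000000: (0.700000, 0.200000); f=(-0.688000, 0.496000) → (0.589920, 0.279360)
0.160000: (0.589920, 0.279360); f=(-0.743808, 0.242918) → (0.470911, 0.318227)
0.320000: (0.470911, 0.318227); f=(-0.734686, 0.043458) → (0.353361, 0.325180)
(x_1(0.48), x_2(0.48)) ≈ (0.3534, 0.3252)

0.3534, 0.3252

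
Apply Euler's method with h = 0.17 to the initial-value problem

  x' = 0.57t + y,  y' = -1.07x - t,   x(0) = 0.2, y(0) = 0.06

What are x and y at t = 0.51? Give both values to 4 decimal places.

Euler on (x,y): x_{n+1} = x_n + h·x', y_{n+1} = y_n + h·y'.
0.000000: (0.200000, 0.060000); f=(0.060000, -0.214000) → (0.210200, 0.023620)
0.170000: (0.210200, 0.023620); f=(0.120520, -0.394914) → (0.230688, -0.043515)
0.340000: (0.230688, -0.043515); f=(0.150285, -0.586837) → (0.256237, -0.143278)
(x(0.51), y(0.51)) ≈ (0.2562, -0.1433)

0.2562, -0.1433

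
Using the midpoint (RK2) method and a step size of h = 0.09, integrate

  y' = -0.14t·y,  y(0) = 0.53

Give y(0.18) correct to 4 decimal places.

Midpoint: k1 = f(t_n, y_n); k2 = f(t_n + h/2, y_n + (h/2)·k1); y_{n+1} = y_n + h·k2.
t=0.000000, y=0.530000:
  k1 = f(0.000000, 0.530000) = 0.000000
  k2 = f(0.045000, 0.530000) = -0.003339
  y ← 0.530000 + 0.09·(-0.003339) = 0.529699
t=0.090000, y=0.529699:
  k1 = f(0.090000, 0.529699) = -0.006674
  k2 = f(0.135000, 0.529399) = -0.010006
  y ← 0.529699 + 0.09·(-0.010006) = 0.528799
y(0.18) ≈ 0.5288

0.5288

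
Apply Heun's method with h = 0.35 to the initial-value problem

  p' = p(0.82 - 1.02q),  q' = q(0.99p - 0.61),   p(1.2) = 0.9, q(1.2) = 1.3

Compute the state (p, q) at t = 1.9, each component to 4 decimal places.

0.5925, 1.4156

Heun on (p,q): k1 = f(t_n, state_n); k2 = f(t_n + h, state_n + h·k1); state_{n+1} = state_n + (h/2)·(k1 + k2).
1.200000: (0.900000, 1.300000)
  k1 = (-0.455400, 0.365300)
  predictor → (0.740610, 1.427855)
  k2 = (-0.471333, 0.175917)
  → (0.737822, 1.394713)
1.550000: (0.737822, 1.394713)
  k1 = (-0.444617, 0.167984)
  predictor → (0.582206, 1.453507)
  k2 = (-0.385757, -0.048861)
  → (0.592506, 1.415559)
(p(1.9), q(1.9)) ≈ (0.5925, 1.4156)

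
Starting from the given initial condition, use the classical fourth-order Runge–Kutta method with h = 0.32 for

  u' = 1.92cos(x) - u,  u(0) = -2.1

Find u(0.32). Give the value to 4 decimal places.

RK4: k1 = f(x_n, u_n); k2 = f(x_n + h/2, u_n + (h/2)·k1); k3 = f(x_n + h/2, u_n + (h/2)·k2); k4 = f(x_n + h, u_n + h·k3); u_{n+1} = u_n + (h/6)·(k1 + 2k2 + 2k3 + k4).
x=0.000000, u=-2.100000:
  k1 = f(0.000000, -2.100000) = 4.020000
  k2 = f(0.160000, -1.456800) = 3.352276
  k3 = f(0.160000, -1.563636) = 3.459112
  k4 = f(0.320000, -0.993084) = 2.815616
  u ← -2.100000 + (0.32/6)·(k1 + 2k2 + 2k3 + k4) = -1.008886
u(0.32) ≈ -1.0089

-1.0089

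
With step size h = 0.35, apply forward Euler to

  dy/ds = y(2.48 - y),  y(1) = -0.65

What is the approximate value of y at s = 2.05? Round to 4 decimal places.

-9.5357

Euler: y_{n+1} = y_n + h·f(s_n, y_n).
s=1.000000, y=-0.650000: f=-2.034500 → y ← -0.650000 + 0.35·(-2.034500) = -1.362075
s=1.350000, y=-1.362075: f=-5.233194 → y ← -1.362075 + 0.35·(-5.233194) = -3.193693
s=1.700000, y=-3.193693: f=-18.120034 → y ← -3.193693 + 0.35·(-18.120034) = -9.535705
y(2.05) ≈ -9.5357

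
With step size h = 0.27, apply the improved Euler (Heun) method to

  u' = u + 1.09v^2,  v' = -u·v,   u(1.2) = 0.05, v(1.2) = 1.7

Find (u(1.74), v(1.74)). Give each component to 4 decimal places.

Heun on (u,v): k1 = f(t_n, state_n); k2 = f(t_n + h, state_n + h·k1); state_{n+1} = state_n + (h/2)·(k1 + k2).
1.200000: (0.050000, 1.700000)
  k1 = (3.200100, -0.085000)
  predictor → (0.914027, 1.677050)
  k2 = (3.979648, -1.532869)
  → (1.019266, 1.481588)
1.470000: (1.019266, 1.481588)
  k1 = (3.411927, -1.510132)
  predictor → (1.940486, 1.073852)
  k2 = (3.197429, -2.083795)
  → (1.911529, 0.996408)
(u(1.74), v(1.74)) ≈ (1.9115, 0.9964)

1.9115, 0.9964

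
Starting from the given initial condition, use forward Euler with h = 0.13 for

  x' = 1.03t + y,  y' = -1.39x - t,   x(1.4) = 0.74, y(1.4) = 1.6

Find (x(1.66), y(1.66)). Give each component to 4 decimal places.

1.5073, 0.8802

Euler on (x,y): x_{n+1} = x_n + h·x', y_{n+1} = y_n + h·y'.
1.400000: (0.740000, 1.600000); f=(3.042000, -2.428600) → (1.135460, 1.284282)
1.530000: (1.135460, 1.284282); f=(2.860182, -3.108289) → (1.507284, 0.880204)
(x(1.66), y(1.66)) ≈ (1.5073, 0.8802)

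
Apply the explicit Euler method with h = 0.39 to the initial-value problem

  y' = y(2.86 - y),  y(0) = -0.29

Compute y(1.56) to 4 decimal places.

Euler: y_{n+1} = y_n + h·f(t_n, y_n).
t=0.000000, y=-0.290000: f=-0.913500 → y ← -0.290000 + 0.39·(-0.913500) = -0.646265
t=0.390000, y=-0.646265: f=-2.265976 → y ← -0.646265 + 0.39·(-2.265976) = -1.529996
t=0.780000, y=-1.529996: f=-6.716675 → y ← -1.529996 + 0.39·(-6.716675) = -4.149499
t=1.170000, y=-4.149499: f=-29.085909 → y ← -4.149499 + 0.39·(-29.085909) = -15.493004
y(1.56) ≈ -15.4930

-15.4930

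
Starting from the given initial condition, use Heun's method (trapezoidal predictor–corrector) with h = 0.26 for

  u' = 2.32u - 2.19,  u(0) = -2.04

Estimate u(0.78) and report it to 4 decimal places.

Heun: k1 = f(x_n, u_n); k2 = f(x_n + h, u_n + h·k1); u_{n+1} = u_n + (h/2)·(k1 + k2).
x=0.000000, u=-2.040000:
  k1 = f(0.000000, -2.040000) = -6.922800
  k2 = f(0.260000, -3.839928) = -11.098633
  u ← -2.040000 + (0.26/2)·(-6.922800 + (-11.098633)) = -4.382786
x=0.260000, u=-4.382786:
  k1 = f(0.260000, -4.382786) = -12.358064
  k2 = f(0.520000, -7.595883) = -19.812448
  u ← -4.382786 + (0.26/2)·(-12.358064 + (-19.812448)) = -8.564953
x=0.520000, u=-8.564953:
  k1 = f(0.520000, -8.564953) = -22.060691
  k2 = f(0.780000, -14.300733) = -35.367699
  u ← -8.564953 + (0.26/2)·(-22.060691 + (-35.367699)) = -16.030644
u(0.78) ≈ -16.0306

-16.0306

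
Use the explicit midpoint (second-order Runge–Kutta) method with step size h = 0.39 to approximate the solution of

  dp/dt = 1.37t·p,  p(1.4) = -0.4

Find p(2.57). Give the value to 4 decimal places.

Midpoint: k1 = f(t_n, p_n); k2 = f(t_n + h/2, p_n + (h/2)·k1); p_{n+1} = p_n + h·k2.
t=1.400000, p=-0.400000:
  k1 = f(1.400000, -0.400000) = -0.767200
  k2 = f(1.595000, -0.549604) = -1.200967
  p ← -0.400000 + 0.39·(-1.200967) = -0.868377
t=1.790000, p=-0.868377:
  k1 = f(1.790000, -0.868377) = -2.129521
  k2 = f(1.985000, -1.283634) = -3.490778
  p ← -0.868377 + 0.39·(-3.490778) = -2.229781
t=2.180000, p=-2.229781:
  k1 = f(2.180000, -2.229781) = -6.659463
  k2 = f(2.375000, -3.528376) = -11.480453
  p ← -2.229781 + 0.39·(-11.480453) = -6.707157
p(2.57) ≈ -6.7072

-6.7072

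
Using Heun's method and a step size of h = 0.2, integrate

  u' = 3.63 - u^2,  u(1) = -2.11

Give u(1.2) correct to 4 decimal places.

-2.3465

Heun: k1 = f(x_n, u_n); k2 = f(x_n + h, u_n + h·k1); u_{n+1} = u_n + (h/2)·(k1 + k2).
x=1.000000, u=-2.110000:
  k1 = f(1.000000, -2.110000) = -0.822100
  k2 = f(1.200000, -2.274420) = -1.542986
  u ← -2.110000 + (0.2/2)·(-0.822100 + (-1.542986)) = -2.346509
u(1.2) ≈ -2.3465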